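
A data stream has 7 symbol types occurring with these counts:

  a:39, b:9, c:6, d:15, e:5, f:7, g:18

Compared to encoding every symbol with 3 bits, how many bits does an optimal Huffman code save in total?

51

Fixed-length: 3 bits × 99 symbols = 297 bits.
Huffman merges:
e(5) + c(6) → 11
f(7) + b(9) → 16
11 + d(15) → 26
16 + g(18) → 34
26 + 34 → 60
a(39) + 60 → 99
Huffman total = 11 + 16 + 26 + 34 + 60 + 99 = 246 bits.
Saving = 297 − 246 = 51 bits.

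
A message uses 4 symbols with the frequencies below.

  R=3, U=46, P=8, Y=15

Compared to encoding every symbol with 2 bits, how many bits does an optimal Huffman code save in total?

Fixed-length: 2 bits × 72 symbols = 144 bits.
Huffman merges:
R(3) + P(8) → 11
11 + Y(15) → 26
26 + U(46) → 72
Huffman total = 11 + 26 + 72 = 109 bits.
Saving = 144 − 109 = 35 bits.

35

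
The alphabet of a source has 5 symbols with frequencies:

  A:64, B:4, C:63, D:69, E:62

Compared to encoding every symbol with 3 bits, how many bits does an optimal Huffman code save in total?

Fixed-length: 3 bits × 262 symbols = 786 bits.
Huffman merges:
merge B(4) and E(62): 66
merge C(63) and A(64): 127
merge 66 and D(69): 135
merge 127 and 135: 262
Huffman total = 66 + 127 + 135 + 262 = 590 bits.
Saving = 786 − 590 = 196 bits.

196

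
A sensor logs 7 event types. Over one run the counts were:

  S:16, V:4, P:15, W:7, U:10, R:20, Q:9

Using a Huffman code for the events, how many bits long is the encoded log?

218

Greedily combine the two least-frequent nodes:
merge V(4) and W(7): 11
merge Q(9) and U(10): 19
merge 11 and P(15): 26
merge S(16) and 19: 35
merge R(20) and 26: 46
merge 35 and 46: 81
Each symbol's bit-cost is frequency × depth; summing gives 218 bits (equivalently 11 + 19 + 26 + 35 + 46 + 81).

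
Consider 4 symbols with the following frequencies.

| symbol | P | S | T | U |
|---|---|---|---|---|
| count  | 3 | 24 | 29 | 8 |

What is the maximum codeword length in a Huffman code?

3

Merge the two lowest-weight nodes at each step:
merge P(3) and U(8): 11
merge 11 and S(24): 35
merge T(29) and 35: 64
The first pair merged (P, U) ends up deepest, at depth 3.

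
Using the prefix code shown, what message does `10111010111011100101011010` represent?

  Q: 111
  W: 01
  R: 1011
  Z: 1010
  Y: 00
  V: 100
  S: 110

RZQWSWWWZ

Read left to right; each codeword is recognised as soon as it completes (prefix code):
  1011→R | 1010→Z | 111→Q | 01→W | 110→S | 01→W | 01→W | 01→W | 1010→Z
Decoded message: RZQWSWWWZ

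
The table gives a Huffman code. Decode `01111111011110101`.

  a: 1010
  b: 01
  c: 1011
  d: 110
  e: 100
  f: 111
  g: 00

Read left to right; each codeword is recognised as soon as it completes (prefix code):
  01→b | 111→f | 111→f | 01→b | 111→f | 01→b | 01→b
Decoded message: bffbfbb

bffbfbb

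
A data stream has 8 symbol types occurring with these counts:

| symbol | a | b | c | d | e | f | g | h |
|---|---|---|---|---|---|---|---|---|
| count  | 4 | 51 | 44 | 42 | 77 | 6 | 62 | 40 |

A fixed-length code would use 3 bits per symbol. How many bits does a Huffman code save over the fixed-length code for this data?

Fixed-length: 3 bits × 326 symbols = 978 bits.
Huffman merges:
merge a(4) and f(6): 10
merge 10 and h(40): 50
merge d(42) and c(44): 86
merge 50 and b(51): 101
merge g(62) and e(77): 139
merge 86 and 101: 187
merge 139 and 187: 326
Huffman total = 10 + 50 + 86 + 101 + 139 + 187 + 326 = 899 bits.
Saving = 978 − 899 = 79 bits.

79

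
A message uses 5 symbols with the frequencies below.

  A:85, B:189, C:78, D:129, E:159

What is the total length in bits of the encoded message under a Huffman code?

Greedily combine the two least-frequent nodes:
combine C(78), A(85) → 163
combine D(129), E(159) → 288
combine 163, B(189) → 352
combine 288, 352 → 640
Each symbol's bit-cost is frequency × depth; summing gives 1443 bits (equivalently 163 + 288 + 352 + 640).

1443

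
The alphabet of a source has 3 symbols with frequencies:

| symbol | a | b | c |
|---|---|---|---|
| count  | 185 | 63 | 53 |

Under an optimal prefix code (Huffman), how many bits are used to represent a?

Build the tree from the bottom:
combine c(53), b(63) → 116
combine 116, a(185) → 301
a sits one level below the root: a 1-bit codeword.

1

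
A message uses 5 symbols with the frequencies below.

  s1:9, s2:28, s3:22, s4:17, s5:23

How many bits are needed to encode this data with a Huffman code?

Merge the two smallest weights repeatedly:
merge s1(9) and s4(17): 26
merge s3(22) and s5(23): 45
merge 26 and s2(28): 54
merge 45 and 54: 99
Total encoded bits = sum of merged weights = 26 + 45 + 54 + 99 = 224.

224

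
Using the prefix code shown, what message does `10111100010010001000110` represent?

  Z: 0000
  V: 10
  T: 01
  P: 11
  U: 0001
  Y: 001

Read left to right; each codeword is recognised as soon as it completes (prefix code):
  10→V | 11→P | 11→P | 0001→U | 001→Y | 0001→U | 0001→U | 10→V
Decoded message: VPPUYUUV

VPPUYUUV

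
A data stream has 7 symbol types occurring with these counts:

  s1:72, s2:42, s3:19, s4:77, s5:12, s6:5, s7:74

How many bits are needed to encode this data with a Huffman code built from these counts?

733

Greedily combine the two least-frequent nodes:
merge s6(5) and s5(12): 17
merge 17 and s3(19): 36
merge 36 and s2(42): 78
merge s1(72) and s7(74): 146
merge s4(77) and 78: 155
merge 146 and 155: 301
The encoded length is the sum of every internal node's weight: 17 + 36 + 78 + 146 + 155 + 301 = 733 bits.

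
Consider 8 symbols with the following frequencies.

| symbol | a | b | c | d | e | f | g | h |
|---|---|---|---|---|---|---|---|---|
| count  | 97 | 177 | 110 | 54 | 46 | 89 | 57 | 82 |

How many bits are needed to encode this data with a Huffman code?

2059

Build the Huffman tree bottom-up:
e(46) + d(54) → 100
g(57) + h(82) → 139
f(89) + a(97) → 186
100 + c(110) → 210
139 + b(177) → 316
186 + 210 → 396
316 + 396 → 712
Each symbol's bit-cost is frequency × depth; summing gives 2059 bits (equivalently 100 + 139 + 186 + 210 + 316 + 396 + 712).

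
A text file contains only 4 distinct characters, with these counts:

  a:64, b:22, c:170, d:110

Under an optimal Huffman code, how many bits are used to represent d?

2

Huffman merges, smallest pair first:
combine b(22), a(64) → 86
combine 86, d(110) → 196
combine c(170), 196 → 366
d sits 2 levels below the root, so its codeword is 2 bits.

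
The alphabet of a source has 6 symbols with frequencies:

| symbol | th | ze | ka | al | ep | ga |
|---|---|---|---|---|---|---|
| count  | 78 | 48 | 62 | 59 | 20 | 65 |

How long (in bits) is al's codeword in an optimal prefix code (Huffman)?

Huffman merges, smallest pair first:
ep(20) + ze(48) → 68
al(59) + ka(62) → 121
ga(65) + 68 → 133
th(78) + 121 → 199
133 + 199 → 332
al sits 3 levels below the root, so its codeword is 3 bits.

3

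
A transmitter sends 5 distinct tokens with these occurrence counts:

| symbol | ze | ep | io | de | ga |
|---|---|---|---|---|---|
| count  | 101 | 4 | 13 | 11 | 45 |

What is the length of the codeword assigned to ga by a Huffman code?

Repeatedly merge the two smallest:
merge ep(4) and de(11): 15
merge io(13) and 15: 28
merge 28 and ga(45): 73
merge 73 and ze(101): 174
ga sits 2 levels below the root, so its codeword is 2 bits.

2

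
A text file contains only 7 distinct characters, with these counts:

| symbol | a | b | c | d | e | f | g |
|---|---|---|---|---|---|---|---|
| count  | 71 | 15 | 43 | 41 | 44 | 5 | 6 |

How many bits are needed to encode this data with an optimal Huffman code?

554

Greedily combine the two least-frequent nodes:
combine f(5), g(6) → 11
combine 11, b(15) → 26
combine 26, d(41) → 67
combine c(43), e(44) → 87
combine 67, a(71) → 138
combine 87, 138 → 225
The encoded length is the sum of every internal node's weight: 11 + 26 + 67 + 87 + 138 + 225 = 554 bits.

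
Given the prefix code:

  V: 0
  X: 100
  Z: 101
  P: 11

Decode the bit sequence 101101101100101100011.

ZZZXZXVP

Read left to right; each codeword is recognised as soon as it completes (prefix code):
  101→Z | 101→Z | 101→Z | 100→X | 101→Z | 100→X | 0→V | 11→P
Decoded message: ZZZXZXVP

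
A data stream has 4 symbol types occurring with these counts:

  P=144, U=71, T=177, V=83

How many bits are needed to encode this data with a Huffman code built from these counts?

927

Build the Huffman tree bottom-up:
combine U(71), V(83) → 154
combine P(144), 154 → 298
combine T(177), 298 → 475
Total encoded bits = sum of merged weights = 154 + 298 + 475 = 927.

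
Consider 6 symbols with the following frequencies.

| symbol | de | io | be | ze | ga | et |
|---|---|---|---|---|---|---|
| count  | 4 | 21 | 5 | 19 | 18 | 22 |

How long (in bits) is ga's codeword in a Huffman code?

Huffman merges, smallest pair first:
de(4) + be(5) → 9
9 + ga(18) → 27
ze(19) + io(21) → 40
et(22) + 27 → 49
40 + 49 → 89
ga's leaf is at depth 3, giving a 3-bit codeword.

3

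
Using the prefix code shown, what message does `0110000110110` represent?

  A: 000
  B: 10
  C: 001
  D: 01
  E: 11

DBAEDB

Read left to right; each codeword is recognised as soon as it completes (prefix code):
  01→D | 10→B | 000→A | 11→E | 01→D | 10→B
Decoded message: DBAEDB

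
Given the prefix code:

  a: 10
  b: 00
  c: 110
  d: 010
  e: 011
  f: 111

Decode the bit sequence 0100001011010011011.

Read left to right; each codeword is recognised as soon as it completes (prefix code):
  010→d | 00→b | 010→d | 110→c | 10→a | 011→e | 011→e
Decoded message: dbdcaee

dbdcaee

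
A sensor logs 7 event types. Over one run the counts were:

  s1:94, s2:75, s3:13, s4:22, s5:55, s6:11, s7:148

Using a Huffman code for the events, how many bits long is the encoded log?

1007

Build the Huffman tree bottom-up:
s6(11) + s3(13) → 24
s4(22) + 24 → 46
46 + s5(55) → 101
s2(75) + s1(94) → 169
101 + s7(148) → 249
169 + 249 → 418
Total encoded bits = sum of merged weights = 24 + 46 + 101 + 169 + 249 + 418 = 1007.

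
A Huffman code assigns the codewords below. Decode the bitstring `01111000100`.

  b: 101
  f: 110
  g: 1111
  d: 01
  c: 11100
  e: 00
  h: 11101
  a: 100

dcde

Read left to right; each codeword is recognised as soon as it completes (prefix code):
  01→d | 11100→c | 01→d | 00→e
Decoded message: dcde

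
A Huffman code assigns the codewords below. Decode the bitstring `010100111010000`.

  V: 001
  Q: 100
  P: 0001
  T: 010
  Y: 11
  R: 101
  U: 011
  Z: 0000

Read left to right; each codeword is recognised as soon as it completes (prefix code):
  010→T | 100→Q | 11→Y | 101→R | 0000→Z
Decoded message: TQYRZ

TQYRZ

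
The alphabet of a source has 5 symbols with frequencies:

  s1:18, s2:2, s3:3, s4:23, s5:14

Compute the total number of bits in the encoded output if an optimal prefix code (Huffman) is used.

121

Build the Huffman tree bottom-up:
merge s2(2) and s3(3): 5
merge 5 and s5(14): 19
merge s1(18) and 19: 37
merge s4(23) and 37: 60
The encoded length is the sum of every internal node's weight: 5 + 19 + 37 + 60 = 121 bits.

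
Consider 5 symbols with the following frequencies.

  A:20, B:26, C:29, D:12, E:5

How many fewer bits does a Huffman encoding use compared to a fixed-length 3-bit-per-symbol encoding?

75

Fixed-length: 3 bits × 92 symbols = 276 bits.
Huffman merges:
E(5) + D(12) → 17
17 + A(20) → 37
B(26) + C(29) → 55
37 + 55 → 92
Huffman total = 17 + 37 + 55 + 92 = 201 bits.
Saving = 276 − 201 = 75 bits.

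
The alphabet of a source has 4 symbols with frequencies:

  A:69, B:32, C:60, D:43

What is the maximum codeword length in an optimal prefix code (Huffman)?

2

Merge the two lowest-weight nodes at each step:
B(32) + D(43) → 75
C(60) + A(69) → 129
75 + 129 → 204
Maximum depth reached is 2.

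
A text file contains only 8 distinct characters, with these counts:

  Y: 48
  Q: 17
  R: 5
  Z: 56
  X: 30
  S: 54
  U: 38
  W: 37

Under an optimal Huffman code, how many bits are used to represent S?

Build the tree from the bottom:
R(5) + Q(17) → 22
22 + X(30) → 52
W(37) + U(38) → 75
Y(48) + 52 → 100
S(54) + Z(56) → 110
75 + 100 → 175
110 + 175 → 285
S's leaf is at depth 2, giving a 2-bit codeword.

2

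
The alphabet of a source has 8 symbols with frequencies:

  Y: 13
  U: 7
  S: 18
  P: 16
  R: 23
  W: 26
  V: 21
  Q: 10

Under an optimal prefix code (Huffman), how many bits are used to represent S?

Huffman merges, smallest pair first:
combine U(7), Q(10) → 17
combine Y(13), P(16) → 29
combine 17, S(18) → 35
combine V(21), R(23) → 44
combine W(26), 29 → 55
combine 35, 44 → 79
combine 55, 79 → 134
S sits 3 levels below the root, so its codeword is 3 bits.

3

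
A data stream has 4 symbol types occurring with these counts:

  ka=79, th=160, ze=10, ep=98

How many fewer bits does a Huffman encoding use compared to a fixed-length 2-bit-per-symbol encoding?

71

Fixed-length: 2 bits × 347 symbols = 694 bits.
Huffman merges:
ze(10) + ka(79) → 89
89 + ep(98) → 187
th(160) + 187 → 347
Huffman total = 89 + 187 + 347 = 623 bits.
Saving = 694 − 623 = 71 bits.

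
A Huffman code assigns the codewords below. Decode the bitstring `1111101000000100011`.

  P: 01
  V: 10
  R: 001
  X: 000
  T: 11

Read left to right; each codeword is recognised as soon as it completes (prefix code):
  11→T | 11→T | 10→V | 10→V | 000→X | 001→R | 000→X | 11→T
Decoded message: TTVVXRXT

TTVVXRXT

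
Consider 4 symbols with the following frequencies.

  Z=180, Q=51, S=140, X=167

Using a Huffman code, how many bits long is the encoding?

Greedily combine the two least-frequent nodes:
merge Q(51) and S(140): 191
merge X(167) and Z(180): 347
merge 191 and 347: 538
The encoded length is the sum of every internal node's weight: 191 + 347 + 538 = 1076 bits.

1076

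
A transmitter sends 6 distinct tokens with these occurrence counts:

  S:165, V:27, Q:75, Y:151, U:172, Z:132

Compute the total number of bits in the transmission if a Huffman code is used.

1780

Build the Huffman tree bottom-up:
combine V(27), Q(75) → 102
combine 102, Z(132) → 234
combine Y(151), S(165) → 316
combine U(172), 234 → 406
combine 316, 406 → 722
Each symbol's bit-cost is frequency × depth; summing gives 1780 bits (equivalently 102 + 234 + 316 + 406 + 722).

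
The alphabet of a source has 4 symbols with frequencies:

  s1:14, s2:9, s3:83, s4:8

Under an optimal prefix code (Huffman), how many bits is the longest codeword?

Merge the two lowest-weight nodes at each step:
merge s4(8) and s2(9): 17
merge s1(14) and 17: 31
merge 31 and s3(83): 114
The first pair merged (s4, s2) ends up deepest, at depth 3.

3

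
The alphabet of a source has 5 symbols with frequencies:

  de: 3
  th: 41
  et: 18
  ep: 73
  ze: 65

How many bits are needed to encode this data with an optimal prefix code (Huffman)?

410

Merge the two smallest weights repeatedly:
de(3) + et(18) → 21
21 + th(41) → 62
62 + ze(65) → 127
ep(73) + 127 → 200
The encoded length is the sum of every internal node's weight: 21 + 62 + 127 + 200 = 410 bits.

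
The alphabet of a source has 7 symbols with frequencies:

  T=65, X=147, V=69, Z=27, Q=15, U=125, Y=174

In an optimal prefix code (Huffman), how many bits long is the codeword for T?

4

Build the tree from the bottom:
combine Q(15), Z(27) → 42
combine 42, T(65) → 107
combine V(69), 107 → 176
combine U(125), X(147) → 272
combine Y(174), 176 → 350
combine 272, 350 → 622
The subtree containing T is merged 4 times, so code length = 4.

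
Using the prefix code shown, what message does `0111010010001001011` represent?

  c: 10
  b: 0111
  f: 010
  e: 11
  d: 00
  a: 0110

Read left to right; each codeword is recognised as soon as it completes (prefix code):
  0111→b | 010→f | 010→f | 00→d | 10→c | 010→f | 11→e
Decoded message: bffdcfe

bffdcfe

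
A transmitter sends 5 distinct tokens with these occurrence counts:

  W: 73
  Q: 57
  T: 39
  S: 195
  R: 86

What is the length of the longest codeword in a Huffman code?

3

Merge the two lowest-weight nodes at each step:
merge T(39) and Q(57): 96
merge W(73) and R(86): 159
merge 96 and 159: 255
merge S(195) and 255: 450
The first pair merged (T, Q) ends up deepest, at depth 3.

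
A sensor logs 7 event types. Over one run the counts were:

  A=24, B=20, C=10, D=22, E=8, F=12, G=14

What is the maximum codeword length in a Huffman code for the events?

Merge the two lowest-weight nodes at each step:
merge E(8) and C(10): 18
merge F(12) and G(14): 26
merge 18 and B(20): 38
merge D(22) and A(24): 46
merge 26 and 38: 64
merge 46 and 64: 110
The first pair merged (E, C) ends up deepest, at depth 4.

4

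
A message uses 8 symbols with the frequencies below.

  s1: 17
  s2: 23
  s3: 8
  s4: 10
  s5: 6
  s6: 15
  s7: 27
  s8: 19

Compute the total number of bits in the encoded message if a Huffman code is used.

362

Merge the two smallest weights repeatedly:
merge s5(6) and s3(8): 14
merge s4(10) and 14: 24
merge s6(15) and s1(17): 32
merge s8(19) and s2(23): 42
merge 24 and s7(27): 51
merge 32 and 42: 74
merge 51 and 74: 125
Total encoded bits = sum of merged weights = 14 + 24 + 32 + 42 + 51 + 74 + 125 = 362.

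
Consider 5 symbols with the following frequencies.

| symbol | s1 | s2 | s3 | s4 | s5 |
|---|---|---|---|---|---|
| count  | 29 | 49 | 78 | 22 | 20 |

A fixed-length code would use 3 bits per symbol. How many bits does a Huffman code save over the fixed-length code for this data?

163

Fixed-length: 3 bits × 198 symbols = 594 bits.
Huffman merges:
merge s5(20) and s4(22): 42
merge s1(29) and 42: 71
merge s2(49) and 71: 120
merge s3(78) and 120: 198
Huffman total = 42 + 71 + 120 + 198 = 431 bits.
Saving = 594 − 431 = 163 bits.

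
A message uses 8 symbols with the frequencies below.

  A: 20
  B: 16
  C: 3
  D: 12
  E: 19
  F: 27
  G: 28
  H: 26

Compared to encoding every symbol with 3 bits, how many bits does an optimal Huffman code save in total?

Fixed-length: 3 bits × 151 symbols = 453 bits.
Huffman merges:
merge C(3) and D(12): 15
merge 15 and B(16): 31
merge E(19) and A(20): 39
merge H(26) and F(27): 53
merge G(28) and 31: 59
merge 39 and 53: 92
merge 59 and 92: 151
Huffman total = 15 + 31 + 39 + 53 + 59 + 92 + 151 = 440 bits.
Saving = 453 − 440 = 13 bits.

13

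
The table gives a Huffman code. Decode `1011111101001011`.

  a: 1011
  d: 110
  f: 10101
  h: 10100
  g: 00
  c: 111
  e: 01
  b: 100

acha

Read left to right; each codeword is recognised as soon as it completes (prefix code):
  1011→a | 111→c | 10100→h | 1011→a
Decoded message: acha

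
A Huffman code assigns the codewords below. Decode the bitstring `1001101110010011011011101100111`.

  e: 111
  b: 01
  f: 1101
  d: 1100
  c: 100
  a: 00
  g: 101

cfdcfgfce

Read left to right; each codeword is recognised as soon as it completes (prefix code):
  100→c | 1101→f | 1100→d | 100→c | 1101→f | 101→g | 1101→f | 100→c | 111→e
Decoded message: cfdcfgfce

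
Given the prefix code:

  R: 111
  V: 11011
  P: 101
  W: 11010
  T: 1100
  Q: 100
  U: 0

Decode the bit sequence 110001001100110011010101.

TUQTTWP

Read left to right; each codeword is recognised as soon as it completes (prefix code):
  1100→T | 0→U | 100→Q | 1100→T | 1100→T | 11010→W | 101→P
Decoded message: TUQTTWP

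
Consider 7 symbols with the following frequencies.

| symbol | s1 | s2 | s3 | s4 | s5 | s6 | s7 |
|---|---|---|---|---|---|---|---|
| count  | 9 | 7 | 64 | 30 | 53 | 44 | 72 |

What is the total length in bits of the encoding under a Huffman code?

710

Merge the two smallest weights repeatedly:
s2(7) + s1(9) → 16
16 + s4(30) → 46
s6(44) + 46 → 90
s5(53) + s3(64) → 117
s7(72) + 90 → 162
117 + 162 → 279
Total encoded bits = sum of merged weights = 16 + 46 + 90 + 117 + 162 + 279 = 710.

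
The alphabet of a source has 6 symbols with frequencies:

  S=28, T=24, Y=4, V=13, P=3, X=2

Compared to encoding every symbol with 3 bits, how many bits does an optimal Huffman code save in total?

Fixed-length: 3 bits × 74 symbols = 222 bits.
Huffman merges:
merge X(2) and P(3): 5
merge Y(4) and 5: 9
merge 9 and V(13): 22
merge 22 and T(24): 46
merge S(28) and 46: 74
Huffman total = 5 + 9 + 22 + 46 + 74 = 156 bits.
Saving = 222 − 156 = 66 bits.

66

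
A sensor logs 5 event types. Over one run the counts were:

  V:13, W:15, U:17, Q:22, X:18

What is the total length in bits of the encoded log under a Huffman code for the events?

Greedily combine the two least-frequent nodes:
V(13) + W(15) → 28
U(17) + X(18) → 35
Q(22) + 28 → 50
35 + 50 → 85
The encoded length is the sum of every internal node's weight: 28 + 35 + 50 + 85 = 198 bits.

198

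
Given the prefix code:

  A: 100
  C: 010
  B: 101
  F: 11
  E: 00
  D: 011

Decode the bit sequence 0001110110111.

Read left to right; each codeword is recognised as soon as it completes (prefix code):
  00→E | 011→D | 101→B | 101→B | 11→F
Decoded message: EDBBF

EDBBF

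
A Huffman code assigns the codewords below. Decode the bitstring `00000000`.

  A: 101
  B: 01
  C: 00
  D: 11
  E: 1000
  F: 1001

CCCC

Read left to right; each codeword is recognised as soon as it completes (prefix code):
  00→C | 00→C | 00→C | 00→C
Decoded message: CCCC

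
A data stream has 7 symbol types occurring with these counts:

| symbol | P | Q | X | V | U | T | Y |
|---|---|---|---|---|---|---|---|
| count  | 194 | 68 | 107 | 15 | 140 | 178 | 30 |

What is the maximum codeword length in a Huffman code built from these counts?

5

Merge the two lowest-weight nodes at each step:
V(15) + Y(30) → 45
45 + Q(68) → 113
X(107) + 113 → 220
U(140) + T(178) → 318
P(194) + 220 → 414
318 + 414 → 732
The first pair merged (V, Y) ends up deepest, at depth 5.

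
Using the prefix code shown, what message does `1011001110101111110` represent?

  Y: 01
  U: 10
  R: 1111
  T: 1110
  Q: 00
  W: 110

Read left to right; each codeword is recognised as soon as it completes (prefix code):
  10→U | 110→W | 01→Y | 110→W | 10→U | 1111→R | 110→W
Decoded message: UWYWURW

UWYWURW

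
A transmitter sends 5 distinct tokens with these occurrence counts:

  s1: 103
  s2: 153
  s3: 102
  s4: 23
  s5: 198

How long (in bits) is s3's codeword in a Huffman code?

3

Build the tree from the bottom:
s4(23) + s3(102) → 125
s1(103) + 125 → 228
s2(153) + s5(198) → 351
228 + 351 → 579
s3's leaf is at depth 3, giving a 3-bit codeword.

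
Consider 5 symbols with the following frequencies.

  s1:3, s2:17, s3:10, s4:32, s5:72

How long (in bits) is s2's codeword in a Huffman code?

3

Huffman merges, smallest pair first:
s1(3) + s3(10) → 13
13 + s2(17) → 30
30 + s4(32) → 62
62 + s5(72) → 134
s2's leaf is at depth 3, giving a 3-bit codeword.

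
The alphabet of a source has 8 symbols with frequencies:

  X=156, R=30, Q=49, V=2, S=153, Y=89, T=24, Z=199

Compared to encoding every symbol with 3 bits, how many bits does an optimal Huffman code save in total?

321

Fixed-length: 3 bits × 702 symbols = 2106 bits.
Huffman merges:
combine V(2), T(24) → 26
combine 26, R(30) → 56
combine Q(49), 56 → 105
combine Y(89), 105 → 194
combine S(153), X(156) → 309
combine 194, Z(199) → 393
combine 309, 393 → 702
Huffman total = 26 + 56 + 105 + 194 + 309 + 393 + 702 = 1785 bits.
Saving = 2106 − 1785 = 321 bits.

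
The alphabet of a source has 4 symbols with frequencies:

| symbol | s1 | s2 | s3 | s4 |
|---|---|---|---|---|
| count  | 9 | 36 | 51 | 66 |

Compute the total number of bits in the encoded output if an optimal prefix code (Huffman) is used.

303

Build the Huffman tree bottom-up:
combine s1(9), s2(36) → 45
combine 45, s3(51) → 96
combine s4(66), 96 → 162
Total encoded bits = sum of merged weights = 45 + 96 + 162 = 303.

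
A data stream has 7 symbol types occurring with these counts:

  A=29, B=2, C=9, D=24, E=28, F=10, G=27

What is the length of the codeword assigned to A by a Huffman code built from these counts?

2

Repeatedly merge the two smallest:
B(2) + C(9) → 11
F(10) + 11 → 21
21 + D(24) → 45
G(27) + E(28) → 55
A(29) + 45 → 74
55 + 74 → 129
A's leaf is at depth 2, giving a 2-bit codeword.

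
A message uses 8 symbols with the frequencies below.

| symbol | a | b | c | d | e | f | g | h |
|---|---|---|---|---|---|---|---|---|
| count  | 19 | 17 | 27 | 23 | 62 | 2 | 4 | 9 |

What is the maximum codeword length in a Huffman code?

6

Merge the two lowest-weight nodes at each step:
f(2) + g(4) → 6
6 + h(9) → 15
15 + b(17) → 32
a(19) + d(23) → 42
c(27) + 32 → 59
42 + 59 → 101
e(62) + 101 → 163
The first pair merged (f, g) ends up deepest, at depth 6.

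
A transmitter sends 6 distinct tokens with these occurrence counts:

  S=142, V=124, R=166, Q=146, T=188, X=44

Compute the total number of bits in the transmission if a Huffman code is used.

Build the Huffman tree bottom-up:
X(44) + V(124) → 168
S(142) + Q(146) → 288
R(166) + 168 → 334
T(188) + 288 → 476
334 + 476 → 810
Total encoded bits = sum of merged weights = 168 + 288 + 334 + 476 + 810 = 2076.

2076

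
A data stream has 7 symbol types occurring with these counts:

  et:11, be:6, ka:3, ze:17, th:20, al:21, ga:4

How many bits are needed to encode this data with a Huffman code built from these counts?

208

Merge the two smallest weights repeatedly:
ka(3) + ga(4) → 7
be(6) + 7 → 13
et(11) + 13 → 24
ze(17) + th(20) → 37
al(21) + 24 → 45
37 + 45 → 82
Total encoded bits = sum of merged weights = 7 + 13 + 24 + 37 + 45 + 82 = 208.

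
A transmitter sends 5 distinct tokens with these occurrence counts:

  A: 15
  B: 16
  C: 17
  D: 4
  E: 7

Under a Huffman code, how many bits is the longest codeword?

3

Merge the two lowest-weight nodes at each step:
D(4) + E(7) → 11
11 + A(15) → 26
B(16) + C(17) → 33
26 + 33 → 59
Maximum depth reached is 3.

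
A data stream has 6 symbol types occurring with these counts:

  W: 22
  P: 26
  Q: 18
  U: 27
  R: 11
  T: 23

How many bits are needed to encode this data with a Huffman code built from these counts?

328

Build the Huffman tree bottom-up:
merge R(11) and Q(18): 29
merge W(22) and T(23): 45
merge P(26) and U(27): 53
merge 29 and 45: 74
merge 53 and 74: 127
Each symbol's bit-cost is frequency × depth; summing gives 328 bits (equivalently 29 + 45 + 53 + 74 + 127).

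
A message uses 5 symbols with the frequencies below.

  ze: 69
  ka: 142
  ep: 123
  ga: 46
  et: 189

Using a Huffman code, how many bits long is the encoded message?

1253

Build the Huffman tree bottom-up:
ga(46) + ze(69) → 115
115 + ep(123) → 238
ka(142) + et(189) → 331
238 + 331 → 569
The encoded length is the sum of every internal node's weight: 115 + 238 + 331 + 569 = 1253 bits.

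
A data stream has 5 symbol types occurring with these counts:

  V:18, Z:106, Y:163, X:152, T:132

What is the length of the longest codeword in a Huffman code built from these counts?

Merge the two lowest-weight nodes at each step:
combine V(18), Z(106) → 124
combine 124, T(132) → 256
combine X(152), Y(163) → 315
combine 256, 315 → 571
Maximum depth reached is 3.

3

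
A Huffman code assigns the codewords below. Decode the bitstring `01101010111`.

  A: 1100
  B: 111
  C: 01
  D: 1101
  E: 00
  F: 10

Read left to right; each codeword is recognised as soon as it completes (prefix code):
  01→C | 10→F | 10→F | 10→F | 111→B
Decoded message: CFFFB

CFFFB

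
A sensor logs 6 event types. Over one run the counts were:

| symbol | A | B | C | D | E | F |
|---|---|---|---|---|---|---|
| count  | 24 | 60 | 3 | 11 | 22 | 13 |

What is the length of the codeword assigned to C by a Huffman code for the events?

4

Build the tree from the bottom:
combine C(3), D(11) → 14
combine F(13), 14 → 27
combine E(22), A(24) → 46
combine 27, 46 → 73
combine B(60), 73 → 133
The subtree containing C is merged 4 times, so code length = 4.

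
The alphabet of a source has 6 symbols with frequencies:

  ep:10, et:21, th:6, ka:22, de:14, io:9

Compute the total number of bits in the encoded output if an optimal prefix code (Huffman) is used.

Build the Huffman tree bottom-up:
th(6) + io(9) → 15
ep(10) + de(14) → 24
15 + et(21) → 36
ka(22) + 24 → 46
36 + 46 → 82
Each symbol's bit-cost is frequency × depth; summing gives 203 bits (equivalently 15 + 24 + 36 + 46 + 82).

203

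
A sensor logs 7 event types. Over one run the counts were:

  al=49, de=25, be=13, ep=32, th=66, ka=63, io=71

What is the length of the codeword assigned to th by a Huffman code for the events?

2

Huffman merges, smallest pair first:
be(13) + de(25) → 38
ep(32) + 38 → 70
al(49) + ka(63) → 112
th(66) + 70 → 136
io(71) + 112 → 183
136 + 183 → 319
The subtree containing th is merged 2 times, so code length = 2.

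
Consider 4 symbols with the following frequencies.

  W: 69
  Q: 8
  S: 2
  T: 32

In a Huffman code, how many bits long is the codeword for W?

Build the tree from the bottom:
combine S(2), Q(8) → 10
combine 10, T(32) → 42
combine 42, W(69) → 111
W is a child of the root — depth 1, so its codeword is a single bit.

1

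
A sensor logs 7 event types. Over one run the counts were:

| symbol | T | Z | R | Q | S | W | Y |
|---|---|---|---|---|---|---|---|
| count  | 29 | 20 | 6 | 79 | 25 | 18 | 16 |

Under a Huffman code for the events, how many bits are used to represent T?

3

Huffman merges, smallest pair first:
R(6) + Y(16) → 22
W(18) + Z(20) → 38
22 + S(25) → 47
T(29) + 38 → 67
47 + 67 → 114
Q(79) + 114 → 193
T's leaf is at depth 3, giving a 3-bit codeword.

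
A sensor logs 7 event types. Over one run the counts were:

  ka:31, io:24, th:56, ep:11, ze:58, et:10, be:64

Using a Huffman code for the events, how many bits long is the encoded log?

650

Build the Huffman tree bottom-up:
merge et(10) and ep(11): 21
merge 21 and io(24): 45
merge ka(31) and 45: 76
merge th(56) and ze(58): 114
merge be(64) and 76: 140
merge 114 and 140: 254
Each symbol's bit-cost is frequency × depth; summing gives 650 bits (equivalently 21 + 45 + 76 + 114 + 140 + 254).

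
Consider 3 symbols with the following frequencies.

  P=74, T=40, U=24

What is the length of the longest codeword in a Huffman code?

2

Merge the two lowest-weight nodes at each step:
merge U(24) and T(40): 64
merge 64 and P(74): 138
The rarest symbols sit at the bottom; the longest codeword is 2 bits.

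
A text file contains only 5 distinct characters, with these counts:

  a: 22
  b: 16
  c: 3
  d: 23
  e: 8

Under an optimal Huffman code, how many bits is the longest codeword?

Merge the two lowest-weight nodes at each step:
merge c(3) and e(8): 11
merge 11 and b(16): 27
merge a(22) and d(23): 45
merge 27 and 45: 72
Maximum depth reached is 3.

3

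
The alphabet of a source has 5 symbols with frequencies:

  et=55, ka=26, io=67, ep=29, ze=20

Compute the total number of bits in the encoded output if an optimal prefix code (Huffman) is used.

Merge the two smallest weights repeatedly:
merge ze(20) and ka(26): 46
merge ep(29) and 46: 75
merge et(55) and io(67): 122
merge 75 and 122: 197
The encoded length is the sum of every internal node's weight: 46 + 75 + 122 + 197 = 440 bits.

440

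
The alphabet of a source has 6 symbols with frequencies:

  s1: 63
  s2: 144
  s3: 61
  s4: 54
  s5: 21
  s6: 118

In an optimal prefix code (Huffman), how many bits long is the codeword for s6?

Huffman merges, smallest pair first:
merge s5(21) and s4(54): 75
merge s3(61) and s1(63): 124
merge 75 and s6(118): 193
merge 124 and s2(144): 268
merge 193 and 268: 461
s6's leaf is at depth 2, giving a 2-bit codeword.

2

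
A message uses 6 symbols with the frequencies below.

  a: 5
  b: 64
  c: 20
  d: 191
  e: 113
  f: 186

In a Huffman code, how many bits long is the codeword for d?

Huffman merges, smallest pair first:
a(5) + c(20) → 25
25 + b(64) → 89
89 + e(113) → 202
f(186) + d(191) → 377
202 + 377 → 579
d sits 2 levels below the root, so its codeword is 2 bits.

2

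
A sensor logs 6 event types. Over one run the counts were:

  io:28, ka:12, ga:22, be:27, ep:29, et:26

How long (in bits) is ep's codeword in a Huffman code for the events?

Repeatedly merge the two smallest:
merge ka(12) and ga(22): 34
merge et(26) and be(27): 53
merge io(28) and ep(29): 57
merge 34 and 53: 87
merge 57 and 87: 144
ep's leaf is at depth 2, giving a 2-bit codeword.

2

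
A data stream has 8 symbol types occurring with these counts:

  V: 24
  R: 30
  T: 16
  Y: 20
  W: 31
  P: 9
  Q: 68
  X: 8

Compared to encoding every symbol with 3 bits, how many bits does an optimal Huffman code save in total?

Fixed-length: 3 bits × 206 symbols = 618 bits.
Huffman merges:
merge X(8) and P(9): 17
merge T(16) and 17: 33
merge Y(20) and V(24): 44
merge R(30) and W(31): 61
merge 33 and 44: 77
merge 61 and Q(68): 129
merge 77 and 129: 206
Huffman total = 17 + 33 + 44 + 61 + 77 + 129 + 206 = 567 bits.
Saving = 618 − 567 = 51 bits.

51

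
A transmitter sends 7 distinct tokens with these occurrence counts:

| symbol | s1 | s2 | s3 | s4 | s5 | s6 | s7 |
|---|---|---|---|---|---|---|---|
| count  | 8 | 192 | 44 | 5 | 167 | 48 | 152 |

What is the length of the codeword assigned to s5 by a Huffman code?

2

Huffman merges, smallest pair first:
s4(5) + s1(8) → 13
13 + s3(44) → 57
s6(48) + 57 → 105
105 + s7(152) → 257
s5(167) + s2(192) → 359
257 + 359 → 616
The subtree containing s5 is merged 2 times, so code length = 2.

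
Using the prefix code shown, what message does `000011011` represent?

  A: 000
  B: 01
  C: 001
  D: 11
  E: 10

Read left to right; each codeword is recognised as soon as it completes (prefix code):
  000→A | 01→B | 10→E | 11→D
Decoded message: ABED

ABED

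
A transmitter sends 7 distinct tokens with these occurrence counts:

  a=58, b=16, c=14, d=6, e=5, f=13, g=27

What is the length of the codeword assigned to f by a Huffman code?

4

Huffman merges, smallest pair first:
merge e(5) and d(6): 11
merge 11 and f(13): 24
merge c(14) and b(16): 30
merge 24 and g(27): 51
merge 30 and 51: 81
merge a(58) and 81: 139
f sits 4 levels below the root, so its codeword is 4 bits.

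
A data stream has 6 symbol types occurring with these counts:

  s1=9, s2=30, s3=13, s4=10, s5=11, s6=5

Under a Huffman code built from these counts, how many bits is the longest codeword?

4

Merge the two lowest-weight nodes at each step:
merge s6(5) and s1(9): 14
merge s4(10) and s5(11): 21
merge s3(13) and 14: 27
merge 21 and 27: 48
merge s2(30) and 48: 78
Maximum depth reached is 4.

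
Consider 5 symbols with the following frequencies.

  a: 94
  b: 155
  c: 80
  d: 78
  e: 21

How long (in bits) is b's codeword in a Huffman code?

Repeatedly merge the two smallest:
combine e(21), d(78) → 99
combine c(80), a(94) → 174
combine 99, b(155) → 254
combine 174, 254 → 428
b's leaf is at depth 2, giving a 2-bit codeword.

2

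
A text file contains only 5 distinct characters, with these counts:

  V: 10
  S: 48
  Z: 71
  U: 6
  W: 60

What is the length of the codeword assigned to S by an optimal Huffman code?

Repeatedly merge the two smallest:
combine U(6), V(10) → 16
combine 16, S(48) → 64
combine W(60), 64 → 124
combine Z(71), 124 → 195
S's leaf is at depth 3, giving a 3-bit codeword.

3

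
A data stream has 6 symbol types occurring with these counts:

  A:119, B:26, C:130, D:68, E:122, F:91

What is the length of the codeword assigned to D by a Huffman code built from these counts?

Repeatedly merge the two smallest:
B(26) + D(68) → 94
F(91) + 94 → 185
A(119) + E(122) → 241
C(130) + 185 → 315
241 + 315 → 556
D's leaf is at depth 4, giving a 4-bit codeword.

4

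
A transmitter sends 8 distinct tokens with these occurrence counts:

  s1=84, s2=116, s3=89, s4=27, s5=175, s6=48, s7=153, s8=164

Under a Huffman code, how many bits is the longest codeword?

Merge the two lowest-weight nodes at each step:
s4(27) + s6(48) → 75
75 + s1(84) → 159
s3(89) + s2(116) → 205
s7(153) + 159 → 312
s8(164) + s5(175) → 339
205 + 312 → 517
339 + 517 → 856
The first pair merged (s4, s6) ends up deepest, at depth 5.

5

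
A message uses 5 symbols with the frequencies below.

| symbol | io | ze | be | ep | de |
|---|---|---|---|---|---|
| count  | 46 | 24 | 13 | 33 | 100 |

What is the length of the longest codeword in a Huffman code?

4

Merge the two lowest-weight nodes at each step:
be(13) + ze(24) → 37
ep(33) + 37 → 70
io(46) + 70 → 116
de(100) + 116 → 216
The first pair merged (be, ze) ends up deepest, at depth 4.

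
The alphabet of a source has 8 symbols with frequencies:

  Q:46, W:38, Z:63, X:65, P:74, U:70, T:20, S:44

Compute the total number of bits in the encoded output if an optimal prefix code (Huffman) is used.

Greedily combine the two least-frequent nodes:
T(20) + W(38) → 58
S(44) + Q(46) → 90
58 + Z(63) → 121
X(65) + U(70) → 135
P(74) + 90 → 164
121 + 135 → 256
164 + 256 → 420
Each symbol's bit-cost is frequency × depth; summing gives 1244 bits (equivalently 58 + 90 + 121 + 135 + 164 + 256 + 420).

1244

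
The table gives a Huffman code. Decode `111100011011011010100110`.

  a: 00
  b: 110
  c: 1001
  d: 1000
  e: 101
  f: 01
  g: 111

gdbbbeab

Read left to right; each codeword is recognised as soon as it completes (prefix code):
  111→g | 1000→d | 110→b | 110→b | 110→b | 101→e | 00→a | 110→b
Decoded message: gdbbbeab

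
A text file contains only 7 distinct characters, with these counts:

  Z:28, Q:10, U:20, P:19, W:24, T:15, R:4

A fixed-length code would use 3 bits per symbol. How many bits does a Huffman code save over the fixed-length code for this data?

38

Fixed-length: 3 bits × 120 symbols = 360 bits.
Huffman merges:
merge R(4) and Q(10): 14
merge 14 and T(15): 29
merge P(19) and U(20): 39
merge W(24) and Z(28): 52
merge 29 and 39: 68
merge 52 and 68: 120
Huffman total = 14 + 29 + 39 + 52 + 68 + 120 = 322 bits.
Saving = 360 − 322 = 38 bits.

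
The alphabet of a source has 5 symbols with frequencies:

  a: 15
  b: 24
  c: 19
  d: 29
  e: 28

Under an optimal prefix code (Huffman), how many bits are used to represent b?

Huffman merges, smallest pair first:
merge a(15) and c(19): 34
merge b(24) and e(28): 52
merge d(29) and 34: 63
merge 52 and 63: 115
The subtree containing b is merged 2 times, so code length = 2.

2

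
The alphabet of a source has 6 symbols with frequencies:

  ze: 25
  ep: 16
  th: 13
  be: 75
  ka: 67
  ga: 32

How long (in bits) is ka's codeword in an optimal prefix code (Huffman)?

2

Huffman merges, smallest pair first:
merge th(13) and ep(16): 29
merge ze(25) and 29: 54
merge ga(32) and 54: 86
merge ka(67) and be(75): 142
merge 86 and 142: 228
ka sits 2 levels below the root, so its codeword is 2 bits.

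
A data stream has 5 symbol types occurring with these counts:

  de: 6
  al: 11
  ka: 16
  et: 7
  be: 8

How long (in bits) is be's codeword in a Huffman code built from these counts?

Build the tree from the bottom:
merge de(6) and et(7): 13
merge be(8) and al(11): 19
merge 13 and ka(16): 29
merge 19 and 29: 48
The subtree containing be is merged 2 times, so code length = 2.

2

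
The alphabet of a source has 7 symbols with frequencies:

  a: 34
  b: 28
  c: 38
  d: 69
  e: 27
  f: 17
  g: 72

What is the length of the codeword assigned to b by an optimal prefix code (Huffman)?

3

Repeatedly merge the two smallest:
combine f(17), e(27) → 44
combine b(28), a(34) → 62
combine c(38), 44 → 82
combine 62, d(69) → 131
combine g(72), 82 → 154
combine 131, 154 → 285
b's leaf is at depth 3, giving a 3-bit codeword.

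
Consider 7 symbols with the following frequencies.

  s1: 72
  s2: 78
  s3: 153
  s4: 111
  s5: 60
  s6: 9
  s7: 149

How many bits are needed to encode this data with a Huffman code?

Merge the two smallest weights repeatedly:
s6(9) + s5(60) → 69
69 + s1(72) → 141
s2(78) + s4(111) → 189
141 + s7(149) → 290
s3(153) + 189 → 342
290 + 342 → 632
Each symbol's bit-cost is frequency × depth; summing gives 1663 bits (equivalently 69 + 141 + 189 + 290 + 342 + 632).

1663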